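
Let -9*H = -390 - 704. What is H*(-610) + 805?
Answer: -660095/9 ≈ -73344.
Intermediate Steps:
H = 1094/9 (H = -(-390 - 704)/9 = -⅑*(-1094) = 1094/9 ≈ 121.56)
H*(-610) + 805 = (1094/9)*(-610) + 805 = -667340/9 + 805 = -660095/9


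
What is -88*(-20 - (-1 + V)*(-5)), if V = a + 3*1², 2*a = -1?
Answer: 1100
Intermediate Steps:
a = -½ (a = (½)*(-1) = -½ ≈ -0.50000)
V = 5/2 (V = -½ + 3*1² = -½ + 3*1 = -½ + 3 = 5/2 ≈ 2.5000)
-88*(-20 - (-1 + V)*(-5)) = -88*(-20 - (-1 + 5/2)*(-5)) = -88*(-20 - 3*(-5)/2) = -88*(-20 - 1*(-15/2)) = -88*(-20 + 15/2) = -88*(-25/2) = 1100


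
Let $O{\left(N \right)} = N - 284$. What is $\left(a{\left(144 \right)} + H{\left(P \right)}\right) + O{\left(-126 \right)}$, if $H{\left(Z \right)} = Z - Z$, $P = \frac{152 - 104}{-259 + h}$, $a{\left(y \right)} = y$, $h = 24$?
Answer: $-266$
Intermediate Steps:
$P = - \frac{48}{235}$ ($P = \frac{152 - 104}{-259 + 24} = \frac{48}{-235} = 48 \left(- \frac{1}{235}\right) = - \frac{48}{235} \approx -0.20426$)
$O{\left(N \right)} = -284 + N$ ($O{\left(N \right)} = N - 284 = -284 + N$)
$H{\left(Z \right)} = 0$
$\left(a{\left(144 \right)} + H{\left(P \right)}\right) + O{\left(-126 \right)} = \left(144 + 0\right) - 410 = 144 - 410 = -266$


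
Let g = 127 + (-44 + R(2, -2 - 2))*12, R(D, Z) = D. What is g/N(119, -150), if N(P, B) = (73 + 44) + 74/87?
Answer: -32799/10253 ≈ -3.1990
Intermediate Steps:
N(P, B) = 10253/87 (N(P, B) = 117 + 74*(1/87) = 117 + 74/87 = 10253/87)
g = -377 (g = 127 + (-44 + 2)*12 = 127 - 42*12 = 127 - 504 = -377)
g/N(119, -150) = -377/10253/87 = -377*87/10253 = -32799/10253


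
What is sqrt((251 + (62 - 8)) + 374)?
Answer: sqrt(679) ≈ 26.058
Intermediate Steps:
sqrt((251 + (62 - 8)) + 374) = sqrt((251 + 54) + 374) = sqrt(305 + 374) = sqrt(679)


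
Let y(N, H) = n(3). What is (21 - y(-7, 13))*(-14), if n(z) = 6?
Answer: -210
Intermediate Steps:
y(N, H) = 6
(21 - y(-7, 13))*(-14) = (21 - 1*6)*(-14) = (21 - 6)*(-14) = 15*(-14) = -210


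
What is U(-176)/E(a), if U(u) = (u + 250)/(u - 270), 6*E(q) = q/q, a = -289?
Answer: -222/223 ≈ -0.99552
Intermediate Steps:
E(q) = ⅙ (E(q) = (q/q)/6 = (⅙)*1 = ⅙)
U(u) = (250 + u)/(-270 + u)
U(-176)/E(a) = ((250 - 176)/(-270 - 176))/(⅙) = (74/(-446))*6 = -1/446*74*6 = -37/223*6 = -222/223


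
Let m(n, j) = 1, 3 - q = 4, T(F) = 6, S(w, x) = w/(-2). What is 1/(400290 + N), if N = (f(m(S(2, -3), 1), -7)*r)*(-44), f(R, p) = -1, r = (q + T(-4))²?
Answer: 1/401390 ≈ 2.4913e-6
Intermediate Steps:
S(w, x) = -w/2 (S(w, x) = w*(-½) = -w/2)
q = -1 (q = 3 - 1*4 = 3 - 4 = -1)
r = 25 (r = (-1 + 6)² = 5² = 25)
N = 1100 (N = -1*25*(-44) = -25*(-44) = 1100)
1/(400290 + N) = 1/(400290 + 1100) = 1/401390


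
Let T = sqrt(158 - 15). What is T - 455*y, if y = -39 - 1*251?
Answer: 131950 + sqrt(143) ≈ 1.3196e+5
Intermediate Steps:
y = -290 (y = -39 - 251 = -290)
T = sqrt(143) ≈ 11.958
T - 455*y = sqrt(143) - 455*(-290) = sqrt(143) + 131950 = 131950 + sqrt(143)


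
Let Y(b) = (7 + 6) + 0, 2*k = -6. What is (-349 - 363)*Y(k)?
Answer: -9256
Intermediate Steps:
k = -3 (k = (½)*(-6) = -3)
Y(b) = 13 (Y(b) = 13 + 0 = 13)
(-349 - 363)*Y(k) = (-349 - 363)*13 = -712*13 = -9256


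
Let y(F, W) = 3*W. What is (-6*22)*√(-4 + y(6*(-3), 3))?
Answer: -132*√5 ≈ -295.16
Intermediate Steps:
(-6*22)*√(-4 + y(6*(-3), 3)) = (-6*22)*√(-4 + 3*3) = -132*√(-4 + 9) = -132*√5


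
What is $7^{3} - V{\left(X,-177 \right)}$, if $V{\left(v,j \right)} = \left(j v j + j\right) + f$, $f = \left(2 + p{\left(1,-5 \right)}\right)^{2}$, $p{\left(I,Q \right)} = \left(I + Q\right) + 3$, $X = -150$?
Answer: $4699869$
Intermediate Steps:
$p{\left(I,Q \right)} = 3 + I + Q$
$f = 1$ ($f = \left(2 + \left(3 + 1 - 5\right)\right)^{2} = \left(2 - 1\right)^{2} = 1^{2} = 1$)
$V{\left(v,j \right)} = 1 + j + v j^{2}$ ($V{\left(v,j \right)} = \left(j v j + j\right) + 1 = \left(v j^{2} + j\right) + 1 = \left(j + v j^{2}\right) + 1 = 1 + j + v j^{2}$)
$7^{3} - V{\left(X,-177 \right)} = 7^{3} - \left(1 - 177 - 150 \left(-177\right)^{2}\right) = 343 - \left(1 - 177 - 4699350\right) = 343 - -4699526 = 343 + 4699526 = 4699869$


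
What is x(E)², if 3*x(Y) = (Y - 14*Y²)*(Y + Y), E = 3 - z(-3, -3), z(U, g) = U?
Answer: 3968064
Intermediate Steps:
E = 6 (E = 3 - 1*(-3) = 3 + 3 = 6)
x(Y) = 2*Y*(Y - 14*Y²)/3 (x(Y) = ((Y - 14*Y²)*(Y + Y))/3 = ((Y - 14*Y²)*(2*Y))/3 = (2*Y*(Y - 14*Y²))/3 = 2*Y*(Y - 14*Y²)/3)
x(E)² = ((⅔)*6²*(1 - 14*6))² = ((⅔)*36*(1 - 84))² = ((⅔)*36*(-83))² = (-1992)² = 3968064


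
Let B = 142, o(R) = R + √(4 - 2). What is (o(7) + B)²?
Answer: (149 + √2)² ≈ 22624.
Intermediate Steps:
o(R) = R + √2
(o(7) + B)² = ((7 + √2) + 142)² = (149 + √2)²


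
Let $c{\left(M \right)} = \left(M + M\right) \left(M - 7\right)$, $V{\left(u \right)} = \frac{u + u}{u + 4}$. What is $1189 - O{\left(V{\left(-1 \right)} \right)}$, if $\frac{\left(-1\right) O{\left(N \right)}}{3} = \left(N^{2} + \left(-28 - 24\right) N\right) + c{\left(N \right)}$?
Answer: $1325$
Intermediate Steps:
$V{\left(u \right)} = \frac{2 u}{4 + u}$
$c{\left(M \right)} = 2 M \left(-7 + M\right)$
$O{\left(N \right)} = - 3 N^{2} + 156 N - 6 N \left(-7 + N\right)$ ($O{\left(N \right)} = - 3 \left(\left(N^{2} + \left(-28 - 24\right) N\right) + 2 N \left(-7 + N\right)\right) = - 3 \left(\left(N^{2} - 52 N\right) + 2 N \left(-7 + N\right)\right) = - 3 \left(N^{2} - 52 N + 2 N \left(-7 + N\right)\right) = - 3 N^{2} + 156 N - 6 N \left(-7 + N\right)$)
$1189 - O{\left(V{\left(-1 \right)} \right)} = 1189 - 9 \cdot 2 \left(-1\right) \frac{1}{4 - 1} \left(22 - 2 \left(-1\right) \frac{1}{4 - 1}\right) = 1189 - 9 \cdot 2 \left(-1\right) \frac{1}{3} \left(22 - 2 \left(-1\right) \frac{1}{3}\right) = 1189 - 9 \left(- \frac{2}{3}\right) \left(22 - - \frac{2}{3}\right) = 1189 - 9 \left(- \frac{2}{3}\right) \left(22 + \frac{2}{3}\right) = 1189 - 9 \left(- \frac{2}{3}\right) \frac{68}{3} = 1189 - -136 = 1189 + 136 = 1325$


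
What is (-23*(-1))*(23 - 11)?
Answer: 276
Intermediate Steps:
(-23*(-1))*(23 - 11) = 23*12 = 276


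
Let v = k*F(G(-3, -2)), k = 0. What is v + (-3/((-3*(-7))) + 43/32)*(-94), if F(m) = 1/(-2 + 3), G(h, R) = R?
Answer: -12643/112 ≈ -112.88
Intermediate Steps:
F(m) = 1 (F(m) = 1/1 = 1)
v = 0 (v = 0*1 = 0)
v + (-3/((-3*(-7))) + 43/32)*(-94) = 0 + (-3/((-3*(-7))) + 43/32)*(-94) = 0 + (-3/21 + 43*(1/32))*(-94) = 0 + (-3*1/21 + 43/32)*(-94) = 0 + (-1/7 + 43/32)*(-94) = 0 + (269/224)*(-94) = 0 - 12643/112 = -12643/112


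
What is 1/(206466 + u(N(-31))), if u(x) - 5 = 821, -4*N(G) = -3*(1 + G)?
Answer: 1/207292 ≈ 4.8241e-6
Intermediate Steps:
N(G) = 3/4 + 3*G/4 (N(G) = -(-3)*(1 + G)/4 = -(-3 - 3*G)/4 = 3/4 + 3*G/4)
u(x) = 826 (u(x) = 5 + 821 = 826)
1/(206466 + u(N(-31))) = 1/(206466 + 826) = 1/207292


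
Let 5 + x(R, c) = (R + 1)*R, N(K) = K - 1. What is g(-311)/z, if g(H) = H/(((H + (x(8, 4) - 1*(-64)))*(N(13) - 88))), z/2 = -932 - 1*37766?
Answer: 311/1058777280 ≈ 2.9373e-7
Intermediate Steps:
z = -77396 (z = 2*(-932 - 1*37766) = 2*(-932 - 37766) = 2*(-38698) = -77396)
N(K) = -1 + K
x(R, c) = -5 + R*(1 + R) (x(R, c) = -5 + (R + 1)*R = -5 + (1 + R)*R = -5 + R*(1 + R))
g(H) = H/(-9956 - 76*H) (g(H) = H/(((H + ((-5 + 8 + 8²) - 1*(-64)))*((-1 + 13) - 88))) = H/(((H + ((-5 + 8 + 64) + 64))*(12 - 88))) = H/(((H + (67 + 64))*(-76))) = H/(((H + 131)*(-76))) = H/(((131 + H)*(-76))) = H/(-9956 - 76*H))
g(-311)/z = -1*(-311)/(9956 + 76*(-311))/(-77396) = -1*(-311)/(9956 - 23636)*(-1/77396) = -1*(-311)/(-13680)*(-1/77396) = -1*(-311)*(-1/13680)*(-1/77396) = -311/13680*(-1/77396) = 311/1058777280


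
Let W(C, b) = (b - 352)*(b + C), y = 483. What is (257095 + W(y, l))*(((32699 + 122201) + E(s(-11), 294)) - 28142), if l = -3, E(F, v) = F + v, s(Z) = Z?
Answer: 11013819495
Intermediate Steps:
W(C, b) = (-352 + b)*(C + b)
(257095 + W(y, l))*(((32699 + 122201) + E(s(-11), 294)) - 28142) = (257095 + ((-3)**2 - 352*483 - 352*(-3) + 483*(-3)))*(((32699 + 122201) + (-11 + 294)) - 28142) = (257095 + (9 - 170016 + 1056 - 1449))*((154900 + 283) - 28142) = (257095 - 170400)*(155183 - 28142) = 86695*127041 = 11013819495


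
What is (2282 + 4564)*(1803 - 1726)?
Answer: 527142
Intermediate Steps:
(2282 + 4564)*(1803 - 1726) = 6846*77 = 527142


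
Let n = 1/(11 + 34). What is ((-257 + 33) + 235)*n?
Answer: 11/45 ≈ 0.24444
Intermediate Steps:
n = 1/45 ≈ 0.022222
((-257 + 33) + 235)*n = ((-257 + 33) + 235)*(1/45) = (-224 + 235)*(1/45) = 11*(1/45) = 11/45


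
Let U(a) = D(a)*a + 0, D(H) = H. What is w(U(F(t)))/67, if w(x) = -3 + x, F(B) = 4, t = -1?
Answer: 13/67 ≈ 0.19403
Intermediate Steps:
U(a) = a² (U(a) = a*a + 0 = a² + 0 = a²)
w(U(F(t)))/67 = (-3 + 4²)/67 = (-3 + 16)*(1/67) = 13*(1/67) = 13/67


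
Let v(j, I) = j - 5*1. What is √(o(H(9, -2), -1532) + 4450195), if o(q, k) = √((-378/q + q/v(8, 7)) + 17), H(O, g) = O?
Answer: √(4450195 + I*√22) ≈ 2109.5 + 0.e-3*I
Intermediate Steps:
v(j, I) = -5 + j (v(j, I) = j - 5 = -5 + j)
o(q, k) = √(17 - 378/q + q/3) (o(q, k) = √((-378/q + q/(-5 + 8)) + 17) = √((-378/q + q/3) + 17) = √(17 - 378/q + q/3))
√(o(H(9, -2), -1532) + 4450195) = √(√(153 - 3402/9 + 3*9)/3 + 4450195) = √(√(153 - 3402*⅑ + 27)/3 + 4450195) = √(√(153 - 378 + 27)/3 + 4450195) = √(√(-198)/3 + 4450195) = √((3*I*√22)/3 + 4450195) = √(I*√22 + 4450195) = √(4450195 + I*√22)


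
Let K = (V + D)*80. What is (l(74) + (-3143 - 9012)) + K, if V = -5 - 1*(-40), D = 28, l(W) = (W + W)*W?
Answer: 3837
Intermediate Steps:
l(W) = 2*W² (l(W) = (2*W)*W = 2*W²)
V = 35 (V = -5 + 40 = 35)
K = 5040 (K = (35 + 28)*80 = 63*80 = 5040)
(l(74) + (-3143 - 9012)) + K = (2*74² + (-3143 - 9012)) + 5040 = (2*5476 - 12155) + 5040 = (10952 - 12155) + 5040 = -1203 + 5040 = 3837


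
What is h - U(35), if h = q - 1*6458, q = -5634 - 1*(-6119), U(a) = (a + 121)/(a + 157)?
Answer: -95581/16 ≈ -5973.8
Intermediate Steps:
U(a) = (121 + a)/(157 + a)
q = 485 (q = -5634 + 6119 = 485)
h = -5973 (h = 485 - 1*6458 = 485 - 6458 = -5973)
h - U(35) = -5973 - (121 + 35)/(157 + 35) = -5973 - 156/192 = -5973 - 1*13/16 = -5973 - 13/16 = -95581/16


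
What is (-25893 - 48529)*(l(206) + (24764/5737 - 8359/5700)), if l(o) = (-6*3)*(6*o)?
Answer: 27068636772831413/16350450 ≈ 1.6555e+9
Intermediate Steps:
l(o) = -108*o
(-25893 - 48529)*(l(206) + (24764/5737 - 8359/5700)) = (-25893 - 48529)*(-108*206 + (24764/5737 - 8359/5700)) = -74422*(-22248 + (24764*(1/5737) - 8359*1/5700)) = -74422*(-22248 + (24764/5737 - 8359/5700)) = -74422*(-22248 + 93199217/32700900) = -74422*(-727436423983/32700900) = 27068636772831413/16350450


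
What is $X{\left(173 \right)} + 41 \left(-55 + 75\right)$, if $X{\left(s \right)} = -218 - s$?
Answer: $429$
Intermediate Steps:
$X{\left(173 \right)} + 41 \left(-55 + 75\right) = \left(-218 - 173\right) + 41 \left(-55 + 75\right) = \left(-218 - 173\right) + 41 \cdot 20 = -391 + 820 = 429$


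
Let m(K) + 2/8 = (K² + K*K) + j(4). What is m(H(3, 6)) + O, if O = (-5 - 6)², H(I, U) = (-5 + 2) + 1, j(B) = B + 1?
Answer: 535/4 ≈ 133.75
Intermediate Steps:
j(B) = 1 + B
H(I, U) = -2 (H(I, U) = -3 + 1 = -2)
O = 121 (O = (-11)² = 121)
m(K) = 19/4 + 2*K² (m(K) = -¼ + ((K² + K*K) + (1 + 4)) = -¼ + ((K² + K²) + 5) = -¼ + (2*K² + 5) = -¼ + (5 + 2*K²) = 19/4 + 2*K²)
m(H(3, 6)) + O = (19/4 + 2*(-2)²) + 121 = (19/4 + 2*4) + 121 = (19/4 + 8) + 121 = 51/4 + 121 = 535/4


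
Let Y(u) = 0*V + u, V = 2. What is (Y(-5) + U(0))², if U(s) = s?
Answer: 25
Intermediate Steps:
Y(u) = u (Y(u) = 0*2 + u = 0 + u = u)
(Y(-5) + U(0))² = (-5 + 0)² = (-5)² = 25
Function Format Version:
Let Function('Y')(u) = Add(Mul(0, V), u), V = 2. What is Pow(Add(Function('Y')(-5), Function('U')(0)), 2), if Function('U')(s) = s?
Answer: 25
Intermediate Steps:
Function('Y')(u) = u (Function('Y')(u) = Add(Mul(0, 2), u) = Add(0, u) = u)
Pow(Add(Function('Y')(-5), Function('U')(0)), 2) = Pow(Add(-5, 0), 2) = Pow(-5, 2) = 25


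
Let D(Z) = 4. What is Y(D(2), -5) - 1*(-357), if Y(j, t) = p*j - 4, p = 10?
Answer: 393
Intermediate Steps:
Y(j, t) = -4 + 10*j (Y(j, t) = 10*j - 4 = -4 + 10*j)
Y(D(2), -5) - 1*(-357) = (-4 + 10*4) - 1*(-357) = (-4 + 40) + 357 = 36 + 357 = 393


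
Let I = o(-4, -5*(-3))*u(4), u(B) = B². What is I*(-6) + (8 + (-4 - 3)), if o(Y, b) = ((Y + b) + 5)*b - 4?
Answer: -22655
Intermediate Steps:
o(Y, b) = -4 + b*(5 + Y + b) (o(Y, b) = (5 + Y + b)*b - 4 = b*(5 + Y + b) - 4 = -4 + b*(5 + Y + b))
I = 3776 (I = (-4 + (-5*(-3))² + 5*(-5*(-3)) - (-20)*(-3))*4² = (-4 + 15² + 5*15 - 4*15)*16 = (-4 + 225 + 75 - 60)*16 = 236*16 = 3776)
I*(-6) + (8 + (-4 - 3)) = 3776*(-6) + (8 + (-4 - 3)) = -22656 + (8 - 7) = -22656 + 1 = -22655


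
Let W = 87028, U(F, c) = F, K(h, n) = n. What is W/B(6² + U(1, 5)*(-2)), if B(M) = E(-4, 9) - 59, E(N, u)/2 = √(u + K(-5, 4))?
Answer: -5134652/3429 - 174056*√13/3429 ≈ -1680.4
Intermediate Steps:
E(N, u) = 2*√(4 + u) (E(N, u) = 2*√(u + 4) = 2*√(4 + u))
B(M) = -59 + 2*√13 (B(M) = 2*√(4 + 9) - 59 = 2*√13 - 59 = -59 + 2*√13)
W/B(6² + U(1, 5)*(-2)) = 87028/(-59 + 2*√13)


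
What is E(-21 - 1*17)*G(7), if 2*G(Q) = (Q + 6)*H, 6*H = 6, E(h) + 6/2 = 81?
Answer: 507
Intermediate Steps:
E(h) = 78 (E(h) = -3 + 81 = 78)
H = 1 (H = (⅙)*6 = 1)
G(Q) = 3 + Q/2 (G(Q) = ((Q + 6)*1)/2 = ((6 + Q)*1)/2 = (6 + Q)/2 = 3 + Q/2)
E(-21 - 1*17)*G(7) = 78*(3 + (½)*7) = 78*(3 + 7/2) = 78*(13/2) = 507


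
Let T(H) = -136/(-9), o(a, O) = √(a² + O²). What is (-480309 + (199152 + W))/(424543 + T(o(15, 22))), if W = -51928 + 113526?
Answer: -1976031/3821023 ≈ -0.51715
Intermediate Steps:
W = 61598
o(a, O) = √(O² + a²)
T(H) = 136/9 (T(H) = -136*(-⅑) = 136/9)
(-480309 + (199152 + W))/(424543 + T(o(15, 22))) = (-480309 + (199152 + 61598))/(424543 + 136/9) = (-480309 + 260750)/(3821023/9) = -219559*9/3821023 = -1976031/3821023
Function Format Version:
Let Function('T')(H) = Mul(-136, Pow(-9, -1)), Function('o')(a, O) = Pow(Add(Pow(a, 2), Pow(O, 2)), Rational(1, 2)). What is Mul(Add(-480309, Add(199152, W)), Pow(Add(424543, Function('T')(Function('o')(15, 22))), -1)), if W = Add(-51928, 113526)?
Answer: Rational(-1976031, 3821023) ≈ -0.51715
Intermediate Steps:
W = 61598
Function('o')(a, O) = Pow(Add(Pow(O, 2), Pow(a, 2)), Rational(1, 2))
Function('T')(H) = Rational(136, 9) (Function('T')(H) = Mul(-136, Rational(-1, 9)) = Rational(136, 9))
Mul(Add(-480309, Add(199152, W)), Pow(Add(424543, Function('T')(Function('o')(15, 22))), -1)) = Mul(Add(-480309, Add(199152, 61598)), Pow(Add(424543, Rational(136, 9)), -1)) = Mul(Add(-480309, 260750), Pow(Rational(3821023, 9), -1)) = Mul(-219559, Rational(9, 3821023)) = Rational(-1976031, 3821023)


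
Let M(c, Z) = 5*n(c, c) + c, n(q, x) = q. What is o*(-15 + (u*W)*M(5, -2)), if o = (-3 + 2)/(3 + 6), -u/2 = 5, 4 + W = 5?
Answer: 35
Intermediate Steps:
W = 1 (W = -4 + 5 = 1)
u = -10 (u = -2*5 = -10)
M(c, Z) = 6*c (M(c, Z) = 5*c + c = 6*c)
o = -1/9 ≈ -0.11111
o*(-15 + (u*W)*M(5, -2)) = -(-15 + (-10*1)*(6*5))/9 = -(-15 - 10*30)/9 = -(-15 - 300)/9 = -1/9*(-315) = 35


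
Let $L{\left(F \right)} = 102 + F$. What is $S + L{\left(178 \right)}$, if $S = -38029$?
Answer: $-37749$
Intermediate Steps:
$S + L{\left(178 \right)} = -38029 + \left(102 + 178\right) = -38029 + 280 = -37749$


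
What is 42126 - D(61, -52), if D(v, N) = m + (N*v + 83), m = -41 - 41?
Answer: 45297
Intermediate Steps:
m = -82
D(v, N) = 1 + N*v (D(v, N) = -82 + (N*v + 83) = -82 + (83 + N*v) = 1 + N*v)
42126 - D(61, -52) = 42126 - (1 - 52*61) = 42126 - (1 - 3172) = 42126 - 1*(-3171) = 42126 + 3171 = 45297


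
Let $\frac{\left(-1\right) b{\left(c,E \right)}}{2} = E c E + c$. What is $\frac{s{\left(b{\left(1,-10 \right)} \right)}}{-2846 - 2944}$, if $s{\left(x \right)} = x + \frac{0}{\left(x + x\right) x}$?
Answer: $\frac{101}{2895} \approx 0.034888$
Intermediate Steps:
$b{\left(c,E \right)} = - 2 c - 2 c E^{2}$ ($b{\left(c,E \right)} = - 2 \left(E c E + c\right) = - 2 \left(c E^{2} + c\right) = - 2 \left(c + c E^{2}\right) = - 2 c - 2 c E^{2}$)
$s{\left(x \right)} = x$ ($s{\left(x \right)} = x + \frac{0}{2 x x} = x + \frac{0}{2 x^{2}} = x + 0 \frac{1}{2 x^{2}} = x + 0 = x$)
$\frac{s{\left(b{\left(1,-10 \right)} \right)}}{-2846 - 2944} = \frac{\left(-2\right) 1 \left(1 + \left(-10\right)^{2}\right)}{-2846 - 2944} = \frac{\left(-2\right) 1 \left(1 + 100\right)}{-2846 - 2944} = \frac{\left(-2\right) 1 \cdot 101}{-5790} = \left(-202\right) \left(- \frac{1}{5790}\right) = \frac{101}{2895}$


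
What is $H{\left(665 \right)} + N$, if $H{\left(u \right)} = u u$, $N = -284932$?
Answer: $157293$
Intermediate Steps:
$H{\left(u \right)} = u^{2}$
$H{\left(665 \right)} + N = 665^{2} - 284932 = 442225 - 284932 = 157293$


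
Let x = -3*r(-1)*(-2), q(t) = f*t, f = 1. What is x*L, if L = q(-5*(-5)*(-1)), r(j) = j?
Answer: 150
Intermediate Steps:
q(t) = t (q(t) = 1*t = t)
L = -25 (L = -5*(-5)*(-1) = 25*(-1) = -25)
x = -6 (x = -3*(-1)*(-2) = 3*(-2) = -6)
x*L = -6*(-25) = 150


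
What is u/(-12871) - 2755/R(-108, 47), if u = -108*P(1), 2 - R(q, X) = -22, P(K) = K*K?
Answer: -35457013/308904 ≈ -114.78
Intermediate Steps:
P(K) = K²
R(q, X) = 24 (R(q, X) = 2 - 1*(-22) = 2 + 22 = 24)
u = -108 (u = -108*1² = -108*1 = -108)
u/(-12871) - 2755/R(-108, 47) = -108/(-12871) - 2755/24 = -108*(-1/12871) - 2755*1/24 = 108/12871 - 2755/24 = -35457013/308904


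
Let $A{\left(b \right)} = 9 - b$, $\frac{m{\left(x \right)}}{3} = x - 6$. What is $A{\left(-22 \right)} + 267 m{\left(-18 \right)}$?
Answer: $-19193$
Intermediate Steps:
$m{\left(x \right)} = -18 + 3 x$ ($m{\left(x \right)} = 3 \left(x - 6\right) = 3 \left(-6 + x\right) = -18 + 3 x$)
$A{\left(-22 \right)} + 267 m{\left(-18 \right)} = \left(9 - -22\right) + 267 \left(-18 + 3 \left(-18\right)\right) = \left(9 + 22\right) + 267 \left(-18 - 54\right) = 31 + 267 \left(-72\right) = 31 - 19224 = -19193$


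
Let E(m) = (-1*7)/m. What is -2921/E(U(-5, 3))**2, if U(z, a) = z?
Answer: -73025/49 ≈ -1490.3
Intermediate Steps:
E(m) = -7/m
-2921/E(U(-5, 3))**2 = -2921/((-7/(-5))**2) = -2921/((-7*(-1/5))**2) = -2921/((7/5)**2) = -2921/49/25 = -2921*25/49 = -73025/49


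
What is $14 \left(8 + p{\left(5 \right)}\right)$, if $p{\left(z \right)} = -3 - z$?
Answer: $0$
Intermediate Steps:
$14 \left(8 + p{\left(5 \right)}\right) = 14 \left(8 - 8\right) = 14 \cdot 0 = 0$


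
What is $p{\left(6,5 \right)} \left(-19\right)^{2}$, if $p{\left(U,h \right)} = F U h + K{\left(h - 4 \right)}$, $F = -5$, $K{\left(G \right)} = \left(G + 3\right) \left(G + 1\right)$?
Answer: $-51262$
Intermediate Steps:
$K{\left(G \right)} = \left(1 + G\right) \left(3 + G\right)$ ($K{\left(G \right)} = \left(3 + G\right) \left(1 + G\right) = \left(1 + G\right) \left(3 + G\right)$)
$p{\left(U,h \right)} = -13 + \left(-4 + h\right)^{2} + 4 h - 5 U h$ ($p{\left(U,h \right)} = - 5 U h + \left(3 + \left(h - 4\right)^{2} + 4 \left(h - 4\right)\right) = - 5 U h + \left(3 + \left(-4 + h\right)^{2} + 4 \left(-4 + h\right)\right) = - 5 U h + \left(3 + \left(-4 + h\right)^{2} + \left(-16 + 4 h\right)\right) = - 5 U h + \left(-13 + \left(-4 + h\right)^{2} + 4 h\right) = -13 + \left(-4 + h\right)^{2} + 4 h - 5 U h$)
$p{\left(6,5 \right)} \left(-19\right)^{2} = \left(3 + 5^{2} - 20 - 30 \cdot 5\right) \left(-19\right)^{2} = \left(3 + 25 - 20 - 150\right) 361 = \left(-142\right) 361 = -51262$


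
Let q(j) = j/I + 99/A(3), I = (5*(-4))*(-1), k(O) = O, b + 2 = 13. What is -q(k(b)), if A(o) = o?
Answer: -671/20 ≈ -33.550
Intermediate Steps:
b = 11 (b = -2 + 13 = 11)
I = 20 (I = -20*(-1) = 20)
q(j) = 33 + j/20 (q(j) = j/20 + 99/3 = j*(1/20) + 99*(⅓) = j/20 + 33 = 33 + j/20)
-q(k(b)) = -(33 + (1/20)*11) = -(33 + 11/20) = -1*671/20 = -671/20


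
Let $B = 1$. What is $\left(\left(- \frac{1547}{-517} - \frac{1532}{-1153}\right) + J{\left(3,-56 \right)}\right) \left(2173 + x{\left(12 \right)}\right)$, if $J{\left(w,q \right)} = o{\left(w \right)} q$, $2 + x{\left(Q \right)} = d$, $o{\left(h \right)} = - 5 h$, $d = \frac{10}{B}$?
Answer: $\frac{1097698554075}{596101} \approx 1.8415 \cdot 10^{6}$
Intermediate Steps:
$d = 10$ ($d = \frac{10}{1} = 10 \cdot 1 = 10$)
$x{\left(Q \right)} = 8$ ($x{\left(Q \right)} = -2 + 10 = 8$)
$J{\left(w,q \right)} = - 5 q w$ ($J{\left(w,q \right)} = - 5 w q = - 5 q w$)
$\left(\left(- \frac{1547}{-517} - \frac{1532}{-1153}\right) + J{\left(3,-56 \right)}\right) \left(2173 + x{\left(12 \right)}\right) = \left(\left(- \frac{1547}{-517} - \frac{1532}{-1153}\right) - \left(-280\right) 3\right) \left(2173 + 8\right) = \left(\left(\left(-1547\right) \left(- \frac{1}{517}\right) - - \frac{1532}{1153}\right) + 840\right) 2181 = \left(\left(\frac{1547}{517} + \frac{1532}{1153}\right) + 840\right) 2181 = \left(\frac{2575735}{596101} + 840\right) 2181 = \frac{503300575}{596101} \cdot 2181 = \frac{1097698554075}{596101}$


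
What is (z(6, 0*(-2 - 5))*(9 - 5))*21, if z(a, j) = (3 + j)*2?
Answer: 504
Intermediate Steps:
z(a, j) = 6 + 2*j
(z(6, 0*(-2 - 5))*(9 - 5))*21 = ((6 + 2*(0*(-2 - 5)))*(9 - 5))*21 = ((6 + 2*(0*(-7)))*4)*21 = ((6 + 2*0)*4)*21 = ((6 + 0)*4)*21 = (6*4)*21 = 24*21 = 504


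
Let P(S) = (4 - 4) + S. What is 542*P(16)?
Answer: 8672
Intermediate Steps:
P(S) = S (P(S) = 0 + S = S)
542*P(16) = 542*16 = 8672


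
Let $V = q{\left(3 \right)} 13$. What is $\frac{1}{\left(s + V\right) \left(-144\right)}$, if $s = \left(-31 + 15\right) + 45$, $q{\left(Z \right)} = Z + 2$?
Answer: $- \frac{1}{13536} \approx -7.3877 \cdot 10^{-5}$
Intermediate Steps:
$q{\left(Z \right)} = 2 + Z$
$s = 29$ ($s = -16 + 45 = 29$)
$V = 65$ ($V = \left(2 + 3\right) 13 = 5 \cdot 13 = 65$)
$\frac{1}{\left(s + V\right) \left(-144\right)} = \frac{1}{\left(29 + 65\right) \left(-144\right)} = \frac{1}{94 \left(-144\right)} = \frac{1}{-13536} = - \frac{1}{13536}$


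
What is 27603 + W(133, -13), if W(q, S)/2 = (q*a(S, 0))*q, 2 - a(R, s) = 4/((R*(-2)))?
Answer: 1207911/13 ≈ 92916.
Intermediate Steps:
a(R, s) = 2 + 2/R (a(R, s) = 2 - 4/(R*(-2)) = 2 - 4/((-2*R)) = 2 - 4*(-1/(2*R)) = 2 - (-2)/R = 2 + 2/R)
W(q, S) = 2*q²*(2 + 2/S) (W(q, S) = 2*((q*(2 + 2/S))*q) = 2*(q²*(2 + 2/S)) = 2*q²*(2 + 2/S))
27603 + W(133, -13) = 27603 + 4*133²*(1 - 13)/(-13) = 27603 + 4*(-1/13)*17689*(-12) = 27603 + 849072/13 = 1207911/13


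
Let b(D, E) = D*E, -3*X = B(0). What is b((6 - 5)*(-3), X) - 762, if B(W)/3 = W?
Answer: -762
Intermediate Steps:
B(W) = 3*W
X = 0 (X = -0 = -⅓*0 = 0)
b((6 - 5)*(-3), X) - 762 = ((6 - 5)*(-3))*0 - 762 = (1*(-3))*0 - 762 = -3*0 - 762 = 0 - 762 = -762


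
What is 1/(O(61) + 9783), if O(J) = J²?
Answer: 1/13504 ≈ 7.4052e-5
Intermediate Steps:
1/(O(61) + 9783) = 1/(61² + 9783) = 1/(3721 + 9783) = 1/13504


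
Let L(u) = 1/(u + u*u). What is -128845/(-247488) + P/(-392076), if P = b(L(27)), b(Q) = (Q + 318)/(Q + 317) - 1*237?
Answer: 1010046299045953/1937876198887872 ≈ 0.52121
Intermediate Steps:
L(u) = 1/(u + u**2)
b(Q) = -237 + (318 + Q)/(317 + Q) (b(Q) = (318 + Q)/(317 + Q) - 237 = -237 + (318 + Q)/(317 + Q))
P = -56557352/239653 (P = (-74811 - 236/(27*(1 + 27)))/(317 + 1/(27*(1 + 27))) = (-74811 - 236/(27*28))/(317 + (1/27)/28) = (-74811 - 236/(27*28))/(317 + (1/27)*(1/28)) = (-74811 - 236*1/756)/(317 + 1/756) = (-74811 - 59/189)/(239653/756) = (756/239653)*(-14139338/189) = -56557352/239653 ≈ -236.00)
-128845/(-247488) + P/(-392076) = -128845/(-247488) - 56557352/239653/(-392076) = -128845*(-1/247488) - 56557352/239653*(-1/392076) = 128845/247488 + 14139338/23490547407 = 1010046299045953/1937876198887872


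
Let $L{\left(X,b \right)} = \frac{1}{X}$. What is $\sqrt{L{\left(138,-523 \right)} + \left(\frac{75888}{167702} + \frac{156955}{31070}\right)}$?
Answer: $\frac{\sqrt{1780987037519598940785}}{17976228933} \approx 2.3476$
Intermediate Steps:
$\sqrt{L{\left(138,-523 \right)} + \left(\frac{75888}{167702} + \frac{156955}{31070}\right)} = \sqrt{\frac{1}{138} + \left(\frac{75888}{167702} + \frac{156955}{31070}\right)} = \sqrt{\frac{1}{138} + \left(75888 \cdot \frac{1}{167702} + 156955 \cdot \frac{1}{31070}\right)} = \sqrt{\frac{1}{138} + \left(\frac{37944}{83851} + \frac{31391}{6214}\right)} = \sqrt{\frac{1}{138} + \frac{2867950757}{521050114}} = \sqrt{\frac{99074563645}{17976228933}} = \frac{\sqrt{1780987037519598940785}}{17976228933}$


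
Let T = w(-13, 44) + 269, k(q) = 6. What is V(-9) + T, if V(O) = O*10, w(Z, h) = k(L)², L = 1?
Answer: 215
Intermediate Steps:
w(Z, h) = 36 (w(Z, h) = 6² = 36)
V(O) = 10*O
T = 305 (T = 36 + 269 = 305)
V(-9) + T = 10*(-9) + 305 = -90 + 305 = 215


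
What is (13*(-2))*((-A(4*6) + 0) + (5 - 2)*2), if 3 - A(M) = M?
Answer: -702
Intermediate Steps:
A(M) = 3 - M
(13*(-2))*((-A(4*6) + 0) + (5 - 2)*2) = (13*(-2))*((-(3 - 4*6) + 0) + (5 - 2)*2) = -26*((-(3 - 1*24) + 0) + 3*2) = -26*((-(3 - 24) + 0) + 6) = -26*((-1*(-21) + 0) + 6) = -26*((21 + 0) + 6) = -26*(21 + 6) = -26*27 = -702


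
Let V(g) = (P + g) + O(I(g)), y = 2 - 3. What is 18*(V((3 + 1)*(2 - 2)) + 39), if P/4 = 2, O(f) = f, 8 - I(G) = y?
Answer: 1008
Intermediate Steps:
y = -1
I(G) = 9 (I(G) = 8 - 1*(-1) = 8 + 1 = 9)
P = 8 (P = 4*2 = 8)
V(g) = 17 + g (V(g) = (8 + g) + 9 = 17 + g)
18*(V((3 + 1)*(2 - 2)) + 39) = 18*((17 + (3 + 1)*(2 - 2)) + 39) = 18*((17 + 4*0) + 39) = 18*((17 + 0) + 39) = 18*(17 + 39) = 18*56 = 1008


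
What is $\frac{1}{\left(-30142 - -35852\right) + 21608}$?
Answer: $\frac{1}{27318} \approx 3.6606 \cdot 10^{-5}$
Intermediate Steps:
$\frac{1}{\left(-30142 - -35852\right) + 21608} = \frac{1}{\left(-30142 + 35852\right) + 21608} = \frac{1}{5710 + 21608} = \frac{1}{27318}$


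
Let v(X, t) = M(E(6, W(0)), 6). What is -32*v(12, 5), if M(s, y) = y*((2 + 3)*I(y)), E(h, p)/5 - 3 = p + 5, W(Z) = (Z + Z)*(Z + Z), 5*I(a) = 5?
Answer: -960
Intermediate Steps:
I(a) = 1 (I(a) = (⅕)*5 = 1)
W(Z) = 4*Z² (W(Z) = (2*Z)*(2*Z) = 4*Z²)
E(h, p) = 40 + 5*p (E(h, p) = 15 + 5*(p + 5) = 15 + 5*(5 + p) = 15 + (25 + 5*p) = 40 + 5*p)
M(s, y) = 5*y (M(s, y) = y*((2 + 3)*1) = y*(5*1) = y*5 = 5*y)
v(X, t) = 30 (v(X, t) = 5*6 = 30)
-32*v(12, 5) = -32*30 = -960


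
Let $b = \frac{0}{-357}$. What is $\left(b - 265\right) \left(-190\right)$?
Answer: $50350$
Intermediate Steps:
$b = 0$ ($b = 0 \left(- \frac{1}{357}\right) = 0$)
$\left(b - 265\right) \left(-190\right) = \left(0 - 265\right) \left(-190\right) = \left(-265\right) \left(-190\right) = 50350$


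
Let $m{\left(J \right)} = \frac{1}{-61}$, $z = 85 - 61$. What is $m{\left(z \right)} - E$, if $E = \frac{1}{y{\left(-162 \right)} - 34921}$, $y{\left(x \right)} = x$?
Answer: $- \frac{35022}{2140063} \approx -0.016365$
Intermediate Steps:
$z = 24$ ($z = 85 - 61 = 24$)
$E = - \frac{1}{35083}$ ($E = \frac{1}{-162 - 34921} = \frac{1}{-35083} = - \frac{1}{35083} \approx -2.8504 \cdot 10^{-5}$)
$m{\left(J \right)} = - \frac{1}{61}$
$m{\left(z \right)} - E = - \frac{1}{61} - - \frac{1}{35083} = - \frac{1}{61} + \frac{1}{35083} = - \frac{35022}{2140063}$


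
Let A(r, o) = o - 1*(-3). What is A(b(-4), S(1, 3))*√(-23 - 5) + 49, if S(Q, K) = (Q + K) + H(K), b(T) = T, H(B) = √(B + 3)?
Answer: 49 + 2*I*√7*(7 + √6) ≈ 49.0 + 50.002*I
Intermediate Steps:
H(B) = √(3 + B)
S(Q, K) = K + Q + √(3 + K) (S(Q, K) = (Q + K) + √(3 + K) = (K + Q) + √(3 + K) = K + Q + √(3 + K))
A(r, o) = 3 + o (A(r, o) = o + 3 = 3 + o)
A(b(-4), S(1, 3))*√(-23 - 5) + 49 = (3 + (3 + 1 + √(3 + 3)))*√(-23 - 5) + 49 = (3 + (3 + 1 + √6))*√(-28) + 49 = (3 + (4 + √6))*(2*I*√7) + 49 = (7 + √6)*(2*I*√7) + 49 = 2*I*√7*(7 + √6) + 49 = 49 + 2*I*√7*(7 + √6)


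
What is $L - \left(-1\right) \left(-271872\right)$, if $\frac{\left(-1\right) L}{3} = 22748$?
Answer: $-340116$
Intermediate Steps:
$L = -68244$ ($L = \left(-3\right) 22748 = -68244$)
$L - \left(-1\right) \left(-271872\right) = -68244 - \left(-1\right) \left(-271872\right) = -68244 - 271872 = -340116$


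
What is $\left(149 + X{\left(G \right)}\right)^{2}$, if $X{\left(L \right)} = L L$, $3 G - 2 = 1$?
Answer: $22500$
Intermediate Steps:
$G = 1$ ($G = \frac{2}{3} + \frac{1}{3} \cdot 1 = \frac{2}{3} + \frac{1}{3} = 1$)
$X{\left(L \right)} = L^{2}$
$\left(149 + X{\left(G \right)}\right)^{2} = \left(149 + 1^{2}\right)^{2} = \left(149 + 1\right)^{2} = 150^{2} = 22500$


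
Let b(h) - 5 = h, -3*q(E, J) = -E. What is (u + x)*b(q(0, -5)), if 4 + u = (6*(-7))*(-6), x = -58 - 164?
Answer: 130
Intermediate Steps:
q(E, J) = E/3 (q(E, J) = -(-1)*E/3 = E/3)
b(h) = 5 + h
x = -222
u = 248 (u = -4 + (6*(-7))*(-6) = -4 - 42*(-6) = -4 + 252 = 248)
(u + x)*b(q(0, -5)) = (248 - 222)*(5 + (⅓)*0) = 26*(5 + 0) = 26*5 = 130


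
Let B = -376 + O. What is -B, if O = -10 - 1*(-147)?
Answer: 239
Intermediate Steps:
O = 137 (O = -10 + 147 = 137)
B = -239 (B = -376 + 137 = -239)
-B = -1*(-239) = 239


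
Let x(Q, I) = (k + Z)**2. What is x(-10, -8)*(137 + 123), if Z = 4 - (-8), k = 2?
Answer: 50960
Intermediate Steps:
Z = 12 (Z = 4 - 4*(-2) = 4 + 8 = 12)
x(Q, I) = 196 (x(Q, I) = (2 + 12)**2 = 14**2 = 196)
x(-10, -8)*(137 + 123) = 196*(137 + 123) = 196*260 = 50960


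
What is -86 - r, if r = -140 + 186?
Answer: -132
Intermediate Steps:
r = 46
-86 - r = -86 - 1*46 = -86 - 46 = -132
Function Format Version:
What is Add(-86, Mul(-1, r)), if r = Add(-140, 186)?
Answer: -132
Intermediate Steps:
r = 46
Add(-86, Mul(-1, r)) = Add(-86, Mul(-1, 46)) = Add(-86, -46) = -132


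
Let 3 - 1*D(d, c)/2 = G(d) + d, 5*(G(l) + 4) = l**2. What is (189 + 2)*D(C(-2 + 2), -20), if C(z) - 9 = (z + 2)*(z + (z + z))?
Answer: -34762/5 ≈ -6952.4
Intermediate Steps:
G(l) = -4 + l**2/5
C(z) = 9 + 3*z*(2 + z) (C(z) = 9 + (z + 2)*(z + (z + z)) = 9 + (2 + z)*(z + 2*z) = 9 + (2 + z)*(3*z) = 9 + 3*z*(2 + z))
D(d, c) = 14 - 2*d - 2*d**2/5 (D(d, c) = 6 - 2*((-4 + d**2/5) + d) = 6 - 2*(-4 + d + d**2/5) = 6 + (8 - 2*d - 2*d**2/5) = 14 - 2*d - 2*d**2/5)
(189 + 2)*D(C(-2 + 2), -20) = (189 + 2)*(14 - 2*(9 + 3*(-2 + 2)**2 + 6*(-2 + 2)) - 2*(9 + 3*(-2 + 2)**2 + 6*(-2 + 2))**2/5) = 191*(14 - 2*(9 + 3*0**2 + 6*0) - 2*(9 + 3*0**2 + 6*0)**2/5) = 191*(14 - 2*(9 + 3*0 + 0) - 2*(9 + 3*0 + 0)**2/5) = 191*(14 - 2*(9 + 0 + 0) - 2*(9 + 0 + 0)**2/5) = 191*(14 - 2*9 - 2/5*9**2) = 191*(14 - 18 - 2/5*81) = 191*(14 - 18 - 162/5) = 191*(-182/5) = -34762/5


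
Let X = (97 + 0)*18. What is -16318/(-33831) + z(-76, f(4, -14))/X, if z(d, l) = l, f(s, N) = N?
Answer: 1556533/3281607 ≈ 0.47432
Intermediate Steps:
X = 1746 (X = 97*18 = 1746)
-16318/(-33831) + z(-76, f(4, -14))/X = -16318/(-33831) - 14/1746 = -16318*(-1/33831) - 14*1/1746 = 16318/33831 - 7/873 = 1556533/3281607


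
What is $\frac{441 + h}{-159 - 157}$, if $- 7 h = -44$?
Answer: $- \frac{3131}{2212} \approx -1.4155$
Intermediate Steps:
$h = \frac{44}{7}$ ($h = \left(- \frac{1}{7}\right) \left(-44\right) = \frac{44}{7} \approx 6.2857$)
$\frac{441 + h}{-159 - 157} = \frac{441 + \frac{44}{7}}{-159 - 157} = \frac{3131}{7 \left(-316\right)} = \frac{3131}{7} \left(- \frac{1}{316}\right) = - \frac{3131}{2212}$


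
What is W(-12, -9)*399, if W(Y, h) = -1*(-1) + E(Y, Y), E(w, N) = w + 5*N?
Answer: -28329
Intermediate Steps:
W(Y, h) = 1 + 6*Y (W(Y, h) = -1*(-1) + (Y + 5*Y) = 1 + 6*Y)
W(-12, -9)*399 = (1 + 6*(-12))*399 = (1 - 72)*399 = -71*399 = -28329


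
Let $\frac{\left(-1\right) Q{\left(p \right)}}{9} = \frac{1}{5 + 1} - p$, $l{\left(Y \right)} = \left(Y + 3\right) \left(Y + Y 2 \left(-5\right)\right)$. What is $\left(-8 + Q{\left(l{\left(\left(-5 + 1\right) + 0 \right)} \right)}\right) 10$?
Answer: $-3335$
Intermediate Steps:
$l{\left(Y \right)} = - 9 Y \left(3 + Y\right)$ ($l{\left(Y \right)} = \left(3 + Y\right) \left(Y + 2 Y \left(-5\right)\right) = \left(3 + Y\right) \left(Y - 10 Y\right) = \left(3 + Y\right) \left(- 9 Y\right) = - 9 Y \left(3 + Y\right)$)
$Q{\left(p \right)} = - \frac{3}{2} + 9 p$ ($Q{\left(p \right)} = - 9 \left(\frac{1}{5 + 1} - p\right) = - 9 \left(\frac{1}{6} - p\right) = - \frac{3}{2} + 9 p$)
$\left(-8 + Q{\left(l{\left(\left(-5 + 1\right) + 0 \right)} \right)}\right) 10 = \left(-8 + \left(- \frac{3}{2} + 9 \left(- 9 \left(\left(-5 + 1\right) + 0\right) \left(3 + \left(\left(-5 + 1\right) + 0\right)\right)\right)\right)\right) 10 = \left(-8 + \left(- \frac{3}{2} + 9 \left(- 9 \left(-4 + 0\right) \left(3 + \left(-4 + 0\right)\right)\right)\right)\right) 10 = \left(-8 + \left(- \frac{3}{2} + 9 \left(\left(-9\right) \left(-4\right) \left(3 - 4\right)\right)\right)\right) 10 = \left(-8 + \left(- \frac{3}{2} + 9 \left(\left(-9\right) \left(-4\right) \left(-1\right)\right)\right)\right) 10 = \left(-8 + \left(- \frac{3}{2} + 9 \left(-36\right)\right)\right) 10 = \left(-8 - \frac{651}{2}\right) 10 = \left(- \frac{667}{2}\right) 10 = -3335$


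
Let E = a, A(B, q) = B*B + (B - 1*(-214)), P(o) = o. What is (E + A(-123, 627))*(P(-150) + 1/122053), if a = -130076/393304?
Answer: -27397647970958749/12000983278 ≈ -2.2830e+6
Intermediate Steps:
A(B, q) = 214 + B + B**2 (A(B, q) = B**2 + (B + 214) = B**2 + (214 + B) = 214 + B + B**2)
a = -32519/98326 (a = -130076*1/393304 = -32519/98326 ≈ -0.33073)
E = -32519/98326 ≈ -0.33073
(E + A(-123, 627))*(P(-150) + 1/122053) = (-32519/98326 + (214 - 123 + (-123)**2))*(-150 + 1/122053) = (-32519/98326 + (214 - 123 + 15129))*(-150 + 1/122053) = (-32519/98326 + 15220)*(-18307949/122053) = (1496489201/98326)*(-18307949/122053) = -27397647970958749/12000983278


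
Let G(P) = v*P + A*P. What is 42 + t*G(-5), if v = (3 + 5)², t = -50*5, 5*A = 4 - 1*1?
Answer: 80792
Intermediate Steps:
A = ⅗ (A = (4 - 1*1)/5 = (4 - 1)/5 = (⅕)*3 = ⅗ ≈ 0.60000)
t = -250
v = 64 (v = 8² = 64)
G(P) = 323*P/5 (G(P) = 64*P + 3*P/5 = 323*P/5)
42 + t*G(-5) = 42 - 16150*(-5) = 42 - 250*(-323) = 42 + 80750 = 80792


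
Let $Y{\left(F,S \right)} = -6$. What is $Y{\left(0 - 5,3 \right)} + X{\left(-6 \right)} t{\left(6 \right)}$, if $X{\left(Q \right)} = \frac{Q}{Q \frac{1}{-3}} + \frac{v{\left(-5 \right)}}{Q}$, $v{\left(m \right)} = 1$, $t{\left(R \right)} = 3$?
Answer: $- \frac{31}{2} \approx -15.5$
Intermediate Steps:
$X{\left(Q \right)} = -3 + \frac{1}{Q}$ ($X{\left(Q \right)} = \frac{Q}{Q \frac{1}{-3}} + 1 \frac{1}{Q} = \frac{Q}{Q \left(- \frac{1}{3}\right)} + \frac{1}{Q} = \frac{Q}{\left(- \frac{1}{3}\right) Q} + \frac{1}{Q} = Q \left(- \frac{3}{Q}\right) + \frac{1}{Q} = -3 + \frac{1}{Q}$)
$Y{\left(0 - 5,3 \right)} + X{\left(-6 \right)} t{\left(6 \right)} = -6 + \left(-3 + \frac{1}{-6}\right) 3 = -6 + \left(-3 - \frac{1}{6}\right) 3 = -6 - \frac{19}{2} = - \frac{31}{2}$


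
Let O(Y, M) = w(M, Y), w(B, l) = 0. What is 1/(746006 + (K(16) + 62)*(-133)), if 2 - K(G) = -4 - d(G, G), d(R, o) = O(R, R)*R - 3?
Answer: 1/737361 ≈ 1.3562e-6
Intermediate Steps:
O(Y, M) = 0
d(R, o) = -3 (d(R, o) = 0*R - 3 = 0 - 3 = -3)
K(G) = 3 (K(G) = 2 - (-4 - 1*(-3)) = 2 - (-4 + 3) = 2 - 1*(-1) = 2 + 1 = 3)
1/(746006 + (K(16) + 62)*(-133)) = 1/(746006 + (3 + 62)*(-133)) = 1/(746006 + 65*(-133)) = 1/(746006 - 8645) = 1/737361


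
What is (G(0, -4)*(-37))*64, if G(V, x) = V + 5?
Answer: -11840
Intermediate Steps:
G(V, x) = 5 + V
(G(0, -4)*(-37))*64 = ((5 + 0)*(-37))*64 = (5*(-37))*64 = -185*64 = -11840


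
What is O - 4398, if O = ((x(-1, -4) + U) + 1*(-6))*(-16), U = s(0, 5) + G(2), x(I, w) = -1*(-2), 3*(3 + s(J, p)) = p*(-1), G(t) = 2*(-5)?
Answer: -12298/3 ≈ -4099.3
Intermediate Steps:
G(t) = -10
s(J, p) = -3 - p/3 (s(J, p) = -3 + (p*(-1))/3 = -3 + (-p)/3 = -3 - p/3)
x(I, w) = 2
U = -44/3 (U = (-3 - ⅓*5) - 10 = (-3 - 5/3) - 10 = -14/3 - 10 = -44/3 ≈ -14.667)
O = 896/3 (O = ((2 - 44/3) + 1*(-6))*(-16) = (-38/3 - 6)*(-16) = -56/3*(-16) = 896/3 ≈ 298.67)
O - 4398 = 896/3 - 4398 = -12298/3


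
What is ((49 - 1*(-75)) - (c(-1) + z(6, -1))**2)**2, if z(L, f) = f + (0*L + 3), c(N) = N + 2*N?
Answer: 15129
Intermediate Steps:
c(N) = 3*N
z(L, f) = 3 + f (z(L, f) = f + (0 + 3) = f + 3 = 3 + f)
((49 - 1*(-75)) - (c(-1) + z(6, -1))**2)**2 = ((49 - 1*(-75)) - (3*(-1) + (3 - 1))**2)**2 = ((49 + 75) - (-3 + 2)**2)**2 = (124 - 1*(-1)**2)**2 = (124 - 1*1)**2 = (124 - 1)**2 = 123**2 = 15129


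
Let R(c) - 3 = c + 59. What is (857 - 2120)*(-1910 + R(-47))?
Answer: 2393385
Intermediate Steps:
R(c) = 62 + c (R(c) = 3 + (c + 59) = 3 + (59 + c) = 62 + c)
(857 - 2120)*(-1910 + R(-47)) = (857 - 2120)*(-1910 + (62 - 47)) = -1263*(-1910 + 15) = -1263*(-1895) = 2393385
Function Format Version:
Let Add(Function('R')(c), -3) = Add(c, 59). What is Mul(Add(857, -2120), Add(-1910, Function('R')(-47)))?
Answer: 2393385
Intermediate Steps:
Function('R')(c) = Add(62, c) (Function('R')(c) = Add(3, Add(c, 59)) = Add(3, Add(59, c)) = Add(62, c))
Mul(Add(857, -2120), Add(-1910, Function('R')(-47))) = Mul(Add(857, -2120), Add(-1910, Add(62, -47))) = Mul(-1263, Add(-1910, 15)) = Mul(-1263, -1895) = 2393385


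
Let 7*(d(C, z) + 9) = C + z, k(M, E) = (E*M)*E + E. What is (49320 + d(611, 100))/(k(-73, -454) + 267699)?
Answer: -345888/103454561 ≈ -0.0033434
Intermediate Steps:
k(M, E) = E + M*E² (k(M, E) = M*E² + E = E + M*E²)
d(C, z) = -9 + C/7 + z/7 (d(C, z) = -9 + (C + z)/7 = -9 + (C/7 + z/7) = -9 + C/7 + z/7)
(49320 + d(611, 100))/(k(-73, -454) + 267699) = (49320 + (-9 + (⅐)*611 + (⅐)*100))/(-454*(1 - 454*(-73)) + 267699) = (49320 + (-9 + 611/7 + 100/7))/(-454*(1 + 33142) + 267699) = (49320 + 648/7)/(-454*33143 + 267699) = 345888/(7*(-15046922 + 267699)) = (345888/7)/(-14779223) = (345888/7)*(-1/14779223) = -345888/103454561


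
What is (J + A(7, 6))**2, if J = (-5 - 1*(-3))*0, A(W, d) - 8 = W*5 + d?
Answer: 2401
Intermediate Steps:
A(W, d) = 8 + d + 5*W (A(W, d) = 8 + (W*5 + d) = 8 + (5*W + d) = 8 + (d + 5*W) = 8 + d + 5*W)
J = 0 (J = (-5 + 3)*0 = -2*0 = 0)
(J + A(7, 6))**2 = (0 + (8 + 6 + 5*7))**2 = (0 + (8 + 6 + 35))**2 = (0 + 49)**2 = 49**2 = 2401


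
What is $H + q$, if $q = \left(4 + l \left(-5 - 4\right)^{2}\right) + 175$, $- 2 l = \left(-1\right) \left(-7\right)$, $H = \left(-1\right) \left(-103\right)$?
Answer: $- \frac{3}{2} \approx -1.5$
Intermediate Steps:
$H = 103$
$l = - \frac{7}{2}$ ($l = - \frac{\left(-1\right) \left(-7\right)}{2} = \left(- \frac{1}{2}\right) 7 = - \frac{7}{2} \approx -3.5$)
$q = - \frac{209}{2}$ ($q = \left(4 - \frac{7 \left(-5 - 4\right)^{2}}{2}\right) + 175 = \left(4 - \frac{7 \left(-9\right)^{2}}{2}\right) + 175 = \left(4 - \frac{567}{2}\right) + 175 = - \frac{559}{2} + 175 = - \frac{209}{2} \approx -104.5$)
$H + q = 103 - \frac{209}{2} = - \frac{3}{2}$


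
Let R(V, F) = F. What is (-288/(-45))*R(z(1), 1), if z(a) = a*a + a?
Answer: 32/5 ≈ 6.4000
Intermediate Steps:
z(a) = a + a² (z(a) = a² + a = a + a²)
(-288/(-45))*R(z(1), 1) = -288/(-45)*1 = -288*(-1/45)*1 = (32/5)*1 = 32/5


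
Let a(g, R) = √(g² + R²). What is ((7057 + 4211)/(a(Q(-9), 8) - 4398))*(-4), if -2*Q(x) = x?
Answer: 792906624/77369279 + 90144*√337/77369279 ≈ 10.270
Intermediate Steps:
Q(x) = -x/2
a(g, R) = √(R² + g²)
((7057 + 4211)/(a(Q(-9), 8) - 4398))*(-4) = ((7057 + 4211)/(√(8² + (-½*(-9))²) - 4398))*(-4) = (11268/(√(64 + (9/2)²) - 4398))*(-4) = (11268/(√(64 + 81/4) - 4398))*(-4) = (11268/(√(337/4) - 4398))*(-4) = (11268/(√337/2 - 4398))*(-4) = (11268/(-4398 + √337/2))*(-4) = -45072/(-4398 + √337/2)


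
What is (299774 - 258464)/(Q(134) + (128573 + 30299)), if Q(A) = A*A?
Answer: 20655/88414 ≈ 0.23362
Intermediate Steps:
Q(A) = A²
(299774 - 258464)/(Q(134) + (128573 + 30299)) = (299774 - 258464)/(134² + (128573 + 30299)) = 41310/(17956 + 158872) = 41310/176828 = 41310*(1/176828) = 20655/88414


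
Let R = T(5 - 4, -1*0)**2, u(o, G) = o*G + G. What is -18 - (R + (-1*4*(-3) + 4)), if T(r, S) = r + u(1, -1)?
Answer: -35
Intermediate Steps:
u(o, G) = G + G*o (u(o, G) = G*o + G = G + G*o)
T(r, S) = -2 + r (T(r, S) = r - (1 + 1) = r - 1*2 = r - 2 = -2 + r)
R = 1 (R = (-2 + (5 - 4))**2 = (-2 + 1)**2 = (-1)**2 = 1)
-18 - (R + (-1*4*(-3) + 4)) = -18 - (1 + (-1*4*(-3) + 4)) = -18 - (1 + (-4*(-3) + 4)) = -18 - (1 + (12 + 4)) = -18 - (1 + 16) = -18 - 1*17 = -18 - 17 = -35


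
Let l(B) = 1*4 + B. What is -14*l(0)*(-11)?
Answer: 616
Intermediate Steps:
l(B) = 4 + B
-14*l(0)*(-11) = -14*(4 + 0)*(-11) = -14*4*(-11) = -56*(-11) = 616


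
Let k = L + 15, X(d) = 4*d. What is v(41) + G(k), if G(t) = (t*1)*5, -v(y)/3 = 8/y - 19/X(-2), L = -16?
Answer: -4169/328 ≈ -12.710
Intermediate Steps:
v(y) = -57/8 - 24/y (v(y) = -3*(8/y - 19/(4*(-2))) = -3*(8/y - 19/(-8)) = -3*(8/y - 19*(-⅛)) = -3*(8/y + 19/8) = -3*(19/8 + 8/y) = -57/8 - 24/y)
k = -1 (k = -16 + 15 = -1)
G(t) = 5*t (G(t) = t*5 = 5*t)
v(41) + G(k) = (-57/8 - 24/41) + 5*(-1) = (-57/8 - 24*1/41) - 5 = (-57/8 - 24/41) - 5 = -2529/328 - 5 = -4169/328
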